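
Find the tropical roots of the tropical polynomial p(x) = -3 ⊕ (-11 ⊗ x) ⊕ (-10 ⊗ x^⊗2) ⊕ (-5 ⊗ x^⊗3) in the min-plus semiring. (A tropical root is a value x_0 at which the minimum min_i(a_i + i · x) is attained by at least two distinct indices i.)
Roots: {-5, -1, 8}

Each tropical root is a break point of the lower envelope of the lines y = a_i + i · x (there are 4 lines, with slopes 0, 1, ..., 3). Only the lines that attain the minimum somewhere contribute to roots; other lines are dominated. Here the surviving (envelope) indices are i = 3, i = 2, i = 1, i = 0.
Intersections between consecutive envelope lines give the roots: for adjacent envelope indices i < j the intersection is x = (a_i − a_j) / (j − i). Reading off the sorted break points: {-5, -1, 8}.
Verification: at each break x_0, at least two indices attain the minimum of min_i(a_i + i · x_0).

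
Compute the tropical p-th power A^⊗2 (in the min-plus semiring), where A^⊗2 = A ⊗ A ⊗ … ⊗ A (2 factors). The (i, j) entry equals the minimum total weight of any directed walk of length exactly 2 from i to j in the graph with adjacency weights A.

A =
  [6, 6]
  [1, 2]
A^⊗2 =
  [7, 8]
  [3, 4]

Each entry (A^⊗2)_ij equals the minimum over all length-2 walks i = v_0 → v_1 → … → v_2 = j of Σ_t A[v_t][v_{t+1}]. For example, for (i, j) = (0, 1) we minimise over 2 possible intermediate vertex sequences; the minimum is 8, attained along the walk 0 → 1 → 1.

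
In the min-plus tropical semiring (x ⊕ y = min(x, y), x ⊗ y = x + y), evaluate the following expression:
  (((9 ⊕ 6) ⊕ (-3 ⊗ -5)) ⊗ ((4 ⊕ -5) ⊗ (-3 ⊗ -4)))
(((9 ⊕ 6) ⊕ (-3 ⊗ -5)) ⊗ ((4 ⊕ -5) ⊗ (-3 ⊗ -4))) = -20

Expand innermost to outermost. Recall ⊕ takes the minimum of its arguments and ⊗ takes their sum. Working out the expression (((9 ⊕ 6) ⊕ (-3 ⊗ -5)) ⊗ ((4 ⊕ -5) ⊗ (-3 ⊗ -4))) gives -20.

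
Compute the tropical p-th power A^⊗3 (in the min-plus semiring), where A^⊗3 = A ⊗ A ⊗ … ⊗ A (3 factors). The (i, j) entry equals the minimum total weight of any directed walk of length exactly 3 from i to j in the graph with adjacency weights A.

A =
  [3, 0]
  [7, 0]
A^⊗3 =
  [7, 0]
  [7, 0]

Each entry (A^⊗3)_ij equals the minimum over all length-3 walks i = v_0 → v_1 → … → v_3 = j of Σ_t A[v_t][v_{t+1}]. For example, for (i, j) = (0, 1) we minimise over 4 possible intermediate vertex sequences; the minimum is 0, attained along the walk 0 → 1 → 1 → 1.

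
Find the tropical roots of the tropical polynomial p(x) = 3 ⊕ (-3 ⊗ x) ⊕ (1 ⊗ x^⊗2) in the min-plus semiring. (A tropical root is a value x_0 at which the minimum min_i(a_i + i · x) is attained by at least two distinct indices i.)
Roots: {-4, 6}

Each tropical root is a break point of the lower envelope of the lines y = a_i + i · x (there are 3 lines, with slopes 0, 1, ..., 2). Only the lines that attain the minimum somewhere contribute to roots; other lines are dominated. Here the surviving (envelope) indices are i = 2, i = 1, i = 0.
Intersections between consecutive envelope lines give the roots: for adjacent envelope indices i < j the intersection is x = (a_i − a_j) / (j − i). Reading off the sorted break points: {-4, 6}.
Verification: at each break x_0, at least two indices attain the minimum of min_i(a_i + i · x_0).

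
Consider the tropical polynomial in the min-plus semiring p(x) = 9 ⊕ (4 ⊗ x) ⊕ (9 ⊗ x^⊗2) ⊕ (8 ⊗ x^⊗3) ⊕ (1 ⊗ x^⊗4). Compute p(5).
p(5) = 9

A tropical monomial a ⊗ x^⊗i evaluates to a + i · x. Evaluating each term at x = 5:
  Term 0 contributes 9 + 0 · 5 = 9
  Term 1 contributes 4 + 1 · 5 = 9
  Term 2 contributes 9 + 2 · 5 = 19
  Term 3 contributes 8 + 3 · 5 = 23
  Term 4 contributes 1 + 4 · 5 = 21
p(5) = ⊕ of these = min[9, 9, 19, 23, 21] = 9.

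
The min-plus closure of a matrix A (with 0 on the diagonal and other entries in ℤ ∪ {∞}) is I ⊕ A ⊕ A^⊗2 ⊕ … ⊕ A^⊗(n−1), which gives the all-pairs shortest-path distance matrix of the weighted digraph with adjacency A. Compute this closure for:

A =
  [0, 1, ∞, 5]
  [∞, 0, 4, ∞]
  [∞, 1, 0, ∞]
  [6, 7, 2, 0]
Closure =
  [0, 1, 5, 5]
  [∞, 0, 4, ∞]
  [∞, 1, 0, ∞]
  [6, 3, 2, 0]

This is the Floyd-Warshall all-pairs shortest-path computation. For each intermediate vertex k = 0, 1, …, 3, update dist[i][j] ← min(dist[i][j], dist[i][k] + dist[k][j]). The final matrix gives, for each (i, j), the minimum total weight of any directed path from i to j (possibly empty when i = j).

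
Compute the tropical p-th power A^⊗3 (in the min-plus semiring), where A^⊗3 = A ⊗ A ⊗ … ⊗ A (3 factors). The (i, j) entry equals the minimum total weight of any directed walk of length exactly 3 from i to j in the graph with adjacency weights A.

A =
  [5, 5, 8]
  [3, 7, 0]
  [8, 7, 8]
A^⊗3 =
  [13, 12, 10]
  [10, 13, 7]
  [15, 14, 13]

Each entry (A^⊗3)_ij equals the minimum over all length-3 walks i = v_0 → v_1 → … → v_3 = j of Σ_t A[v_t][v_{t+1}]. For example, for (i, j) = (0, 2) we minimise over 9 possible intermediate vertex sequences; the minimum is 10, attained along the walk 0 → 0 → 1 → 2.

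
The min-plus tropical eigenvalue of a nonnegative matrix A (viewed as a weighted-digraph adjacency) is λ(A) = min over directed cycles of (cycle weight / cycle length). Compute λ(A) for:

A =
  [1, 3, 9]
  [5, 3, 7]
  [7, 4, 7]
λ(A) = 1

Enumerate directed cycles and compute their means (weight / length). Sample:
  cycle 0 → 0: weight = 1, length = 1, mean = 1/1 ≈ 1.000
  cycle 1 → 1: weight = 3, length = 1, mean = 3/1 ≈ 3.000
  cycle 2 → 2: weight = 7, length = 1, mean = 7/1 ≈ 7.000
  cycle 0 → 1 → 0: weight = 8, length = 2, mean = 8/2 ≈ 4.000
  cycle 0 → 2 → 0: weight = 16, length = 2, mean = 16/2 ≈ 8.000
  cycle 1 → 0 → 1: weight = 8, length = 2, mean = 8/2 ≈ 4.000
Minimum mean = 1.000, attained e.g. along the cycle 0 → 0 with weight 1 and length 1. So λ(A) = 1/1 = 1.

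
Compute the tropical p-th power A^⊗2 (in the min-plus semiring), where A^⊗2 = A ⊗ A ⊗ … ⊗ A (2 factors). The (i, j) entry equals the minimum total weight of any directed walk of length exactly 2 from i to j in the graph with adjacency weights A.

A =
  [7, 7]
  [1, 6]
A^⊗2 =
  [8, 13]
  [7, 8]

Each entry (A^⊗2)_ij equals the minimum over all length-2 walks i = v_0 → v_1 → … → v_2 = j of Σ_t A[v_t][v_{t+1}]. For example, for (i, j) = (0, 1) we minimise over 2 possible intermediate vertex sequences; the minimum is 13, attained along the walk 0 → 1 → 1.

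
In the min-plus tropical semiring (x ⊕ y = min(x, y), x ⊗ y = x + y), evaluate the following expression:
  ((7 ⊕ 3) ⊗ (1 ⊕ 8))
((7 ⊕ 3) ⊗ (1 ⊕ 8)) = 4

Expand innermost to outermost. Recall ⊕ takes the minimum of its arguments and ⊗ takes their sum. Working out the expression ((7 ⊕ 3) ⊗ (1 ⊕ 8)) gives 4.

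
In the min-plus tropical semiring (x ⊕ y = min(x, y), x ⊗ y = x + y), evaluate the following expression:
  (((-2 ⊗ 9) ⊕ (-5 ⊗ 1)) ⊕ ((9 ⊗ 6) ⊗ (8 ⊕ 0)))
(((-2 ⊗ 9) ⊕ (-5 ⊗ 1)) ⊕ ((9 ⊗ 6) ⊗ (8 ⊕ 0))) = -4

Expand innermost to outermost. Recall ⊕ takes the minimum of its arguments and ⊗ takes their sum. Working out the expression (((-2 ⊗ 9) ⊕ (-5 ⊗ 1)) ⊕ ((9 ⊗ 6) ⊗ (8 ⊕ 0))) gives -4.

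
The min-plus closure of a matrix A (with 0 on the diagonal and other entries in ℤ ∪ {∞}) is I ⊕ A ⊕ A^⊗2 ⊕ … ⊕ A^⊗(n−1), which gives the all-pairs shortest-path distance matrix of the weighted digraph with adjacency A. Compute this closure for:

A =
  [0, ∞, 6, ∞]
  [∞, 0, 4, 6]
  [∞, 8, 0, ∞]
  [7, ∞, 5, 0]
Closure =
  [0, 14, 6, 20]
  [13, 0, 4, 6]
  [21, 8, 0, 14]
  [7, 13, 5, 0]

This is the Floyd-Warshall all-pairs shortest-path computation. For each intermediate vertex k = 0, 1, …, 3, update dist[i][j] ← min(dist[i][j], dist[i][k] + dist[k][j]). The final matrix gives, for each (i, j), the minimum total weight of any directed path from i to j (possibly empty when i = j).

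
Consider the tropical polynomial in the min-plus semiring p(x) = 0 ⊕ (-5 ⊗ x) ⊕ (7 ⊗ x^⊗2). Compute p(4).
p(4) = -1

A tropical monomial a ⊗ x^⊗i evaluates to a + i · x. Evaluating each term at x = 4:
  Term 0 contributes 0 + 0 · 4 = 0
  Term 1 contributes -5 + 1 · 4 = -1
  Term 2 contributes 7 + 2 · 4 = 15
p(4) = ⊕ of these = min[0, -1, 15] = -1.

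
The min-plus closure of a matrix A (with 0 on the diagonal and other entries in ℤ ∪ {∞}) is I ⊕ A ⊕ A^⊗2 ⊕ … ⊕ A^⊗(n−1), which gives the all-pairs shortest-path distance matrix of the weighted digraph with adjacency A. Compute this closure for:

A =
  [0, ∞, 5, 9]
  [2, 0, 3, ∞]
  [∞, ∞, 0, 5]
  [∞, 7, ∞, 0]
Closure =
  [0, 16, 5, 9]
  [2, 0, 3, 8]
  [14, 12, 0, 5]
  [9, 7, 10, 0]

This is the Floyd-Warshall all-pairs shortest-path computation. For each intermediate vertex k = 0, 1, …, 3, update dist[i][j] ← min(dist[i][j], dist[i][k] + dist[k][j]). The final matrix gives, for each (i, j), the minimum total weight of any directed path from i to j (possibly empty when i = j).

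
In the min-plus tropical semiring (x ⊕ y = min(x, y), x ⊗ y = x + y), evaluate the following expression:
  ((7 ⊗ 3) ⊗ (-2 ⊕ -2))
((7 ⊗ 3) ⊗ (-2 ⊕ -2)) = 8

Expand innermost to outermost. Recall ⊕ takes the minimum of its arguments and ⊗ takes their sum. Working out the expression ((7 ⊗ 3) ⊗ (-2 ⊕ -2)) gives 8.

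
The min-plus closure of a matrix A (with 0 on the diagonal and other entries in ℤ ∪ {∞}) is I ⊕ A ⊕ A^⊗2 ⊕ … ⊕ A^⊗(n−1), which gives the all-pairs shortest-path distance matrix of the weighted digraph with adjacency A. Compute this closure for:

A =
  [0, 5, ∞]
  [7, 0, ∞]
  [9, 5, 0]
Closure =
  [0, 5, ∞]
  [7, 0, ∞]
  [9, 5, 0]

This is the Floyd-Warshall all-pairs shortest-path computation. For each intermediate vertex k = 0, 1, …, 2, update dist[i][j] ← min(dist[i][j], dist[i][k] + dist[k][j]). The final matrix gives, for each (i, j), the minimum total weight of any directed path from i to j (possibly empty when i = j).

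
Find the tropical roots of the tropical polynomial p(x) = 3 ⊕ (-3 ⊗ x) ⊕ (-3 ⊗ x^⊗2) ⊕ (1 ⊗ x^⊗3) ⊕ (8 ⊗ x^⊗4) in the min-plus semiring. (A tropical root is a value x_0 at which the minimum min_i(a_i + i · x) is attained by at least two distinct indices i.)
Roots: {-7, -4, 0, 6}

Each tropical root is a break point of the lower envelope of the lines y = a_i + i · x (there are 5 lines, with slopes 0, 1, ..., 4). Only the lines that attain the minimum somewhere contribute to roots; other lines are dominated. Here the surviving (envelope) indices are i = 4, i = 3, i = 2, i = 1, i = 0.
Intersections between consecutive envelope lines give the roots: for adjacent envelope indices i < j the intersection is x = (a_i − a_j) / (j − i). Reading off the sorted break points: {-7, -4, 0, 6}.
Verification: at each break x_0, at least two indices attain the minimum of min_i(a_i + i · x_0).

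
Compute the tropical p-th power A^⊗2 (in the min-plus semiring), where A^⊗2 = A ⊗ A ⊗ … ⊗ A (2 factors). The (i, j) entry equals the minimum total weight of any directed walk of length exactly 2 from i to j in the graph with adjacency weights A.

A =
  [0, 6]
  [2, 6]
A^⊗2 =
  [0, 6]
  [2, 8]

Each entry (A^⊗2)_ij equals the minimum over all length-2 walks i = v_0 → v_1 → … → v_2 = j of Σ_t A[v_t][v_{t+1}]. For example, for (i, j) = (0, 1) we minimise over 2 possible intermediate vertex sequences; the minimum is 6, attained along the walk 0 → 0 → 1.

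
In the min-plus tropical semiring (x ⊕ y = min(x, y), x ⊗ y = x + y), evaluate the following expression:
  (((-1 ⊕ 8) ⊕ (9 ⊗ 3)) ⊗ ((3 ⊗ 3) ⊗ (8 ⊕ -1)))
(((-1 ⊕ 8) ⊕ (9 ⊗ 3)) ⊗ ((3 ⊗ 3) ⊗ (8 ⊕ -1))) = 4

Expand innermost to outermost. Recall ⊕ takes the minimum of its arguments and ⊗ takes their sum. Working out the expression (((-1 ⊕ 8) ⊕ (9 ⊗ 3)) ⊗ ((3 ⊗ 3) ⊗ (8 ⊕ -1))) gives 4.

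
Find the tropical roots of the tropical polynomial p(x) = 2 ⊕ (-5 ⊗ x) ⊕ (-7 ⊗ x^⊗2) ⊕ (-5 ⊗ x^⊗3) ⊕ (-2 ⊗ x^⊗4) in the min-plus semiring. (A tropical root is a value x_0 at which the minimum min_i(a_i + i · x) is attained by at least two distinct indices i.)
Roots: {-3, -2, 2, 7}

Each tropical root is a break point of the lower envelope of the lines y = a_i + i · x (there are 5 lines, with slopes 0, 1, ..., 4). Only the lines that attain the minimum somewhere contribute to roots; other lines are dominated. Here the surviving (envelope) indices are i = 4, i = 3, i = 2, i = 1, i = 0.
Intersections between consecutive envelope lines give the roots: for adjacent envelope indices i < j the intersection is x = (a_i − a_j) / (j − i). Reading off the sorted break points: {-3, -2, 2, 7}.
Verification: at each break x_0, at least two indices attain the minimum of min_i(a_i + i · x_0).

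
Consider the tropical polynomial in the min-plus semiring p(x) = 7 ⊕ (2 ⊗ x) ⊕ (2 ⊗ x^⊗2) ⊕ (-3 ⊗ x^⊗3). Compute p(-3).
p(-3) = -12

A tropical monomial a ⊗ x^⊗i evaluates to a + i · x. Evaluating each term at x = -3:
  Term 0 contributes 7 + 0 · -3 = 7
  Term 1 contributes 2 + 1 · -3 = -1
  Term 2 contributes 2 + 2 · -3 = -4
  Term 3 contributes -3 + 3 · -3 = -12
p(-3) = ⊕ of these = min[7, -1, -4, -12] = -12.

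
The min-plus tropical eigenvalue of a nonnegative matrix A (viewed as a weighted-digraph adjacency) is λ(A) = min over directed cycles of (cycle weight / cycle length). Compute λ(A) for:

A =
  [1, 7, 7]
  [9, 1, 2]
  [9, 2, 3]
λ(A) = 1

Enumerate directed cycles and compute their means (weight / length). Sample:
  cycle 0 → 0: weight = 1, length = 1, mean = 1/1 ≈ 1.000
  cycle 1 → 1: weight = 1, length = 1, mean = 1/1 ≈ 1.000
  cycle 2 → 2: weight = 3, length = 1, mean = 3/1 ≈ 3.000
  cycle 0 → 1 → 0: weight = 16, length = 2, mean = 16/2 ≈ 8.000
  cycle 0 → 2 → 0: weight = 16, length = 2, mean = 16/2 ≈ 8.000
  cycle 1 → 0 → 1: weight = 16, length = 2, mean = 16/2 ≈ 8.000
Minimum mean = 1.000, attained e.g. along the cycle 0 → 0 with weight 1 and length 1. So λ(A) = 1/1 = 1.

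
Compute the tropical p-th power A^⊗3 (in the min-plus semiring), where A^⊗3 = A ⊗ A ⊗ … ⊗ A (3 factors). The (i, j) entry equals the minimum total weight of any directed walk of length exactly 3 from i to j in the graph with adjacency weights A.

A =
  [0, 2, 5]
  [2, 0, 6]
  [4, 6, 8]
A^⊗3 =
  [0, 2, 5]
  [2, 0, 6]
  [4, 6, 9]

Each entry (A^⊗3)_ij equals the minimum over all length-3 walks i = v_0 → v_1 → … → v_3 = j of Σ_t A[v_t][v_{t+1}]. For example, for (i, j) = (0, 2) we minimise over 9 possible intermediate vertex sequences; the minimum is 5, attained along the walk 0 → 0 → 0 → 2.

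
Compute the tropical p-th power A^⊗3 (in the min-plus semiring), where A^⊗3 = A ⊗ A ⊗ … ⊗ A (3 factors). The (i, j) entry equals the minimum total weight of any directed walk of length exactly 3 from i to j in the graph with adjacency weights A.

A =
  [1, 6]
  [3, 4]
A^⊗3 =
  [3, 8]
  [5, 10]

Each entry (A^⊗3)_ij equals the minimum over all length-3 walks i = v_0 → v_1 → … → v_3 = j of Σ_t A[v_t][v_{t+1}]. For example, for (i, j) = (0, 1) we minimise over 4 possible intermediate vertex sequences; the minimum is 8, attained along the walk 0 → 0 → 0 → 1.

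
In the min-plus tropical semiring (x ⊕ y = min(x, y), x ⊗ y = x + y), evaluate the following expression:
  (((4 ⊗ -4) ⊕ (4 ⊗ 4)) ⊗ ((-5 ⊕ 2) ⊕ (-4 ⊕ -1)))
(((4 ⊗ -4) ⊕ (4 ⊗ 4)) ⊗ ((-5 ⊕ 2) ⊕ (-4 ⊕ -1))) = -5

Expand innermost to outermost. Recall ⊕ takes the minimum of its arguments and ⊗ takes their sum. Working out the expression (((4 ⊗ -4) ⊕ (4 ⊗ 4)) ⊗ ((-5 ⊕ 2) ⊕ (-4 ⊕ -1))) gives -5.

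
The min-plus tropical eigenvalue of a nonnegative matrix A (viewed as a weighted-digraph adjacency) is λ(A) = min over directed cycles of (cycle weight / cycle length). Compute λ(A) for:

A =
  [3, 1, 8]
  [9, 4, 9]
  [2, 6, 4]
λ(A) = 3

Enumerate directed cycles and compute their means (weight / length). Sample:
  cycle 0 → 0: weight = 3, length = 1, mean = 3/1 ≈ 3.000
  cycle 1 → 1: weight = 4, length = 1, mean = 4/1 ≈ 4.000
  cycle 2 → 2: weight = 4, length = 1, mean = 4/1 ≈ 4.000
  cycle 0 → 1 → 0: weight = 10, length = 2, mean = 10/2 ≈ 5.000
  cycle 0 → 2 → 0: weight = 10, length = 2, mean = 10/2 ≈ 5.000
  cycle 1 → 0 → 1: weight = 10, length = 2, mean = 10/2 ≈ 5.000
Minimum mean = 3.000, attained e.g. along the cycle 0 → 0 with weight 3 and length 1. So λ(A) = 3/1 = 3.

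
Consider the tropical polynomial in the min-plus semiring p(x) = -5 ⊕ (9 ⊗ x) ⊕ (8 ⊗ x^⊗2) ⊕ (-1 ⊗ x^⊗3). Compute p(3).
p(3) = -5

A tropical monomial a ⊗ x^⊗i evaluates to a + i · x. Evaluating each term at x = 3:
  Term 0 contributes -5 + 0 · 3 = -5
  Term 1 contributes 9 + 1 · 3 = 12
  Term 2 contributes 8 + 2 · 3 = 14
  Term 3 contributes -1 + 3 · 3 = 8
p(3) = ⊕ of these = min[-5, 12, 14, 8] = -5.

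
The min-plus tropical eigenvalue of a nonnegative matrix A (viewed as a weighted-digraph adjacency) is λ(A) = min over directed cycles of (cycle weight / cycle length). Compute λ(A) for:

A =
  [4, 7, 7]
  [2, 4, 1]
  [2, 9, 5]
λ(A) = 10/3

Enumerate directed cycles and compute their means (weight / length). Sample:
  cycle 0 → 0: weight = 4, length = 1, mean = 4/1 ≈ 4.000
  cycle 1 → 1: weight = 4, length = 1, mean = 4/1 ≈ 4.000
  cycle 2 → 2: weight = 5, length = 1, mean = 5/1 ≈ 5.000
  cycle 0 → 1 → 0: weight = 9, length = 2, mean = 9/2 ≈ 4.500
  cycle 0 → 2 → 0: weight = 9, length = 2, mean = 9/2 ≈ 4.500
  cycle 1 → 0 → 1: weight = 9, length = 2, mean = 9/2 ≈ 4.500
Minimum mean = 3.333, attained e.g. along the cycle 0 → 1 → 2 → 0 with weight 10 and length 3. So λ(A) = 10/3 = 10/3.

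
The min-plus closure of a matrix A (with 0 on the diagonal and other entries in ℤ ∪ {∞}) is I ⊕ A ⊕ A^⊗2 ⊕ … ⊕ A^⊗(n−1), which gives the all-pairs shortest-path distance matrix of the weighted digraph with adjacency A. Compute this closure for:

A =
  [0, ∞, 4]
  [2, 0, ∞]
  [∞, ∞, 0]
Closure =
  [0, ∞, 4]
  [2, 0, 6]
  [∞, ∞, 0]

This is the Floyd-Warshall all-pairs shortest-path computation. For each intermediate vertex k = 0, 1, …, 2, update dist[i][j] ← min(dist[i][j], dist[i][k] + dist[k][j]). The final matrix gives, for each (i, j), the minimum total weight of any directed path from i to j (possibly empty when i = j).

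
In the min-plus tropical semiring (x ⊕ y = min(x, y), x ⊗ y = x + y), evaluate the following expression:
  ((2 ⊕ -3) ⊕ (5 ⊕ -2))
((2 ⊕ -3) ⊕ (5 ⊕ -2)) = -3

Expand innermost to outermost. Recall ⊕ takes the minimum of its arguments and ⊗ takes their sum. Working out the expression ((2 ⊕ -3) ⊕ (5 ⊕ -2)) gives -3.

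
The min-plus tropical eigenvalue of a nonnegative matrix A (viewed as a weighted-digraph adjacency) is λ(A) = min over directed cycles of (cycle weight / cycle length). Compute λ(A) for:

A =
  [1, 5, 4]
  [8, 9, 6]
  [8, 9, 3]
λ(A) = 1

Enumerate directed cycles and compute their means (weight / length). Sample:
  cycle 0 → 0: weight = 1, length = 1, mean = 1/1 ≈ 1.000
  cycle 1 → 1: weight = 9, length = 1, mean = 9/1 ≈ 9.000
  cycle 2 → 2: weight = 3, length = 1, mean = 3/1 ≈ 3.000
  cycle 0 → 1 → 0: weight = 13, length = 2, mean = 13/2 ≈ 6.500
  cycle 0 → 2 → 0: weight = 12, length = 2, mean = 12/2 ≈ 6.000
  cycle 1 → 0 → 1: weight = 13, length = 2, mean = 13/2 ≈ 6.500
Minimum mean = 1.000, attained e.g. along the cycle 0 → 0 with weight 1 and length 1. So λ(A) = 1/1 = 1.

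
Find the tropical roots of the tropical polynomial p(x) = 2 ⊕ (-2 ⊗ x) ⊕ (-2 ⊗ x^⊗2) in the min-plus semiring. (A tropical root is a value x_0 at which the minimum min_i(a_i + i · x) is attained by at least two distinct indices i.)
Roots: {0, 4}

Each tropical root is a break point of the lower envelope of the lines y = a_i + i · x (there are 3 lines, with slopes 0, 1, ..., 2). Only the lines that attain the minimum somewhere contribute to roots; other lines are dominated. Here the surviving (envelope) indices are i = 2, i = 1, i = 0.
Intersections between consecutive envelope lines give the roots: for adjacent envelope indices i < j the intersection is x = (a_i − a_j) / (j − i). Reading off the sorted break points: {0, 4}.
Verification: at each break x_0, at least two indices attain the minimum of min_i(a_i + i · x_0).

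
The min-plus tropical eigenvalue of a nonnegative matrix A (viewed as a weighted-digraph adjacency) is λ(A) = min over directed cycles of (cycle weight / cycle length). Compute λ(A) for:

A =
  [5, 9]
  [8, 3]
λ(A) = 3

Enumerate directed cycles and compute their means (weight / length). Sample:
  cycle 0 → 0: weight = 5, length = 1, mean = 5/1 ≈ 5.000
  cycle 1 → 1: weight = 3, length = 1, mean = 3/1 ≈ 3.000
  cycle 0 → 1 → 0: weight = 17, length = 2, mean = 17/2 ≈ 8.500
  cycle 1 → 0 → 1: weight = 17, length = 2, mean = 17/2 ≈ 8.500
Minimum mean = 3.000, attained e.g. along the cycle 1 → 1 with weight 3 and length 1. So λ(A) = 3/1 = 3.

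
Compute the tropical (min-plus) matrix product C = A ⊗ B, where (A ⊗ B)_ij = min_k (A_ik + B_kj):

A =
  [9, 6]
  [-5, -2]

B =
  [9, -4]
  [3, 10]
A ⊗ B =
  [9, 5]
  [1, -9]

Apply the min-plus product entry-by-entry:
  C[0][0] = min over k of (A[0][0] + B[0][0] = 9 + 9 = 18, A[0][1] + B[1][0] = 6 + 3 = 9) = 9 (attained at k = 1)
  C[0][1] = min over k of (A[0][0] + B[0][1] = 9 + -4 = 5, A[0][1] + B[1][1] = 6 + 10 = 16) = 5 (attained at k = 0)
  C[1][0] = min over k of (A[1][0] + B[0][0] = -5 + 9 = 4, A[1][1] + B[1][0] = -2 + 3 = 1) = 1 (attained at k = 1)
  C[1][1] = min over k of (A[1][0] + B[0][1] = -5 + -4 = -9, A[1][1] + B[1][1] = -2 + 10 = 8) = -9 (attained at k = 0)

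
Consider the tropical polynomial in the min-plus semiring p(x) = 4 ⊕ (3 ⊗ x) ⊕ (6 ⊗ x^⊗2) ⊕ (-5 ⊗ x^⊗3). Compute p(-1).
p(-1) = -8

A tropical monomial a ⊗ x^⊗i evaluates to a + i · x. Evaluating each term at x = -1:
  Term 0 contributes 4 + 0 · -1 = 4
  Term 1 contributes 3 + 1 · -1 = 2
  Term 2 contributes 6 + 2 · -1 = 4
  Term 3 contributes -5 + 3 · -1 = -8
p(-1) = ⊕ of these = min[4, 2, 4, -8] = -8.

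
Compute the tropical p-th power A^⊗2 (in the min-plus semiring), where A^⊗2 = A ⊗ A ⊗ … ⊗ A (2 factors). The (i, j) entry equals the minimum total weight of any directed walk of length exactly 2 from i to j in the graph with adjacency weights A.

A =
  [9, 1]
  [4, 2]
A^⊗2 =
  [5, 3]
  [6, 4]

Each entry (A^⊗2)_ij equals the minimum over all length-2 walks i = v_0 → v_1 → … → v_2 = j of Σ_t A[v_t][v_{t+1}]. For example, for (i, j) = (0, 1) we minimise over 2 possible intermediate vertex sequences; the minimum is 3, attained along the walk 0 → 1 → 1.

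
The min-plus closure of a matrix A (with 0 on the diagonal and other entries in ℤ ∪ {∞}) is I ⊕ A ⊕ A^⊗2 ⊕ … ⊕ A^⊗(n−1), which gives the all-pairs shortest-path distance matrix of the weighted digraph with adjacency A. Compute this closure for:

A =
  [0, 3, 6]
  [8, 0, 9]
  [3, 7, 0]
Closure =
  [0, 3, 6]
  [8, 0, 9]
  [3, 6, 0]

This is the Floyd-Warshall all-pairs shortest-path computation. For each intermediate vertex k = 0, 1, …, 2, update dist[i][j] ← min(dist[i][j], dist[i][k] + dist[k][j]). The final matrix gives, for each (i, j), the minimum total weight of any directed path from i to j (possibly empty when i = j).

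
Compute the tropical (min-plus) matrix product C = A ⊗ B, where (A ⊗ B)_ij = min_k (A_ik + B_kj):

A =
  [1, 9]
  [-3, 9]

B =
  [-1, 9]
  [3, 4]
A ⊗ B =
  [0, 10]
  [-4, 6]

Apply the min-plus product entry-by-entry:
  C[0][0] = min over k of (A[0][0] + B[0][0] = 1 + -1 = 0, A[0][1] + B[1][0] = 9 + 3 = 12) = 0 (attained at k = 0)
  C[0][1] = min over k of (A[0][0] + B[0][1] = 1 + 9 = 10, A[0][1] + B[1][1] = 9 + 4 = 13) = 10 (attained at k = 0)
  C[1][0] = min over k of (A[1][0] + B[0][0] = -3 + -1 = -4, A[1][1] + B[1][0] = 9 + 3 = 12) = -4 (attained at k = 0)
  C[1][1] = min over k of (A[1][0] + B[0][1] = -3 + 9 = 6, A[1][1] + B[1][1] = 9 + 4 = 13) = 6 (attained at k = 0)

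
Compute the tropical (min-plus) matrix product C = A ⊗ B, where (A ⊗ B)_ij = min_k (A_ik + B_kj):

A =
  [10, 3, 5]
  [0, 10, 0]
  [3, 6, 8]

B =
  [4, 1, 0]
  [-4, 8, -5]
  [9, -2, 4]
A ⊗ B =
  [-1, 3, -2]
  [4, -2, 0]
  [2, 4, 1]

Apply the min-plus product entry-by-entry:
  C[0][0] = min over k of (A[0][0] + B[0][0] = 10 + 4 = 14, A[0][1] + B[1][0] = 3 + -4 = -1, A[0][2] + B[2][0] = 5 + 9 = 14) = -1 (attained at k = 1)
  C[0][1] = min over k of (A[0][0] + B[0][1] = 10 + 1 = 11, A[0][1] + B[1][1] = 3 + 8 = 11, A[0][2] + B[2][1] = 5 + -2 = 3) = 3 (attained at k = 2)
  C[0][2] = min over k of (A[0][0] + B[0][2] = 10 + 0 = 10, A[0][1] + B[1][2] = 3 + -5 = -2, A[0][2] + B[2][2] = 5 + 4 = 9) = -2 (attained at k = 1)
  C[1][0] = min over k of (A[1][0] + B[0][0] = 0 + 4 = 4, A[1][1] + B[1][0] = 10 + -4 = 6, A[1][2] + B[2][0] = 0 + 9 = 9) = 4 (attained at k = 0)
  C[1][1] = min over k of (A[1][0] + B[0][1] = 0 + 1 = 1, A[1][1] + B[1][1] = 10 + 8 = 18, A[1][2] + B[2][1] = 0 + -2 = -2) = -2 (attained at k = 2)
  C[1][2] = min over k of (A[1][0] + B[0][2] = 0 + 0 = 0, A[1][1] + B[1][2] = 10 + -5 = 5, A[1][2] + B[2][2] = 0 + 4 = 4) = 0 (attained at k = 0)
  C[2][0] = min over k of (A[2][0] + B[0][0] = 3 + 4 = 7, A[2][1] + B[1][0] = 6 + -4 = 2, A[2][2] + B[2][0] = 8 + 9 = 17) = 2 (attained at k = 1)
  C[2][1] = min over k of (A[2][0] + B[0][1] = 3 + 1 = 4, A[2][1] + B[1][1] = 6 + 8 = 14, A[2][2] + B[2][1] = 8 + -2 = 6) = 4 (attained at k = 0)
  C[2][2] = min over k of (A[2][0] + B[0][2] = 3 + 0 = 3, A[2][1] + B[1][2] = 6 + -5 = 1, A[2][2] + B[2][2] = 8 + 4 = 12) = 1 (attained at k = 1)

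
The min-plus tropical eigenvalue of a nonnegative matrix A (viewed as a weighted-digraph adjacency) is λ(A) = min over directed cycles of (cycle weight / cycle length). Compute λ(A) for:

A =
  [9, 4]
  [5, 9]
λ(A) = 9/2

Enumerate directed cycles and compute their means (weight / length). Sample:
  cycle 0 → 0: weight = 9, length = 1, mean = 9/1 ≈ 9.000
  cycle 1 → 1: weight = 9, length = 1, mean = 9/1 ≈ 9.000
  cycle 0 → 1 → 0: weight = 9, length = 2, mean = 9/2 ≈ 4.500
  cycle 1 → 0 → 1: weight = 9, length = 2, mean = 9/2 ≈ 4.500
Minimum mean = 4.500, attained e.g. along the cycle 0 → 1 → 0 with weight 9 and length 2. So λ(A) = 9/2 = 9/2.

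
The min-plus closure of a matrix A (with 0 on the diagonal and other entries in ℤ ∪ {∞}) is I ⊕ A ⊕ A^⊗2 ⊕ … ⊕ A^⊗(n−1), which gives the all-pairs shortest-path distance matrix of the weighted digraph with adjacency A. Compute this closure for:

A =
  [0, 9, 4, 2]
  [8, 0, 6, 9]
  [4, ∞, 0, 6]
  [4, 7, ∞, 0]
Closure =
  [0, 9, 4, 2]
  [8, 0, 6, 9]
  [4, 13, 0, 6]
  [4, 7, 8, 0]

This is the Floyd-Warshall all-pairs shortest-path computation. For each intermediate vertex k = 0, 1, …, 3, update dist[i][j] ← min(dist[i][j], dist[i][k] + dist[k][j]). The final matrix gives, for each (i, j), the minimum total weight of any directed path from i to j (possibly empty when i = j).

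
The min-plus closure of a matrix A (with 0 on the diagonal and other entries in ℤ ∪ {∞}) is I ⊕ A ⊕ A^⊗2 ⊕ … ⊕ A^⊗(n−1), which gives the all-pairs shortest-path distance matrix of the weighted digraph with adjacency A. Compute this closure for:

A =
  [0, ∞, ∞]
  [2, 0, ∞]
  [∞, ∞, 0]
Closure =
  [0, ∞, ∞]
  [2, 0, ∞]
  [∞, ∞, 0]

This is the Floyd-Warshall all-pairs shortest-path computation. For each intermediate vertex k = 0, 1, …, 2, update dist[i][j] ← min(dist[i][j], dist[i][k] + dist[k][j]). The final matrix gives, for each (i, j), the minimum total weight of any directed path from i to j (possibly empty when i = j).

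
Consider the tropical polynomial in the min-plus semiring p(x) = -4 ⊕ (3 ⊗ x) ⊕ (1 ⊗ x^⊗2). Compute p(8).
p(8) = -4

A tropical monomial a ⊗ x^⊗i evaluates to a + i · x. Evaluating each term at x = 8:
  Term 0 contributes -4 + 0 · 8 = -4
  Term 1 contributes 3 + 1 · 8 = 11
  Term 2 contributes 1 + 2 · 8 = 17
p(8) = ⊕ of these = min[-4, 11, 17] = -4.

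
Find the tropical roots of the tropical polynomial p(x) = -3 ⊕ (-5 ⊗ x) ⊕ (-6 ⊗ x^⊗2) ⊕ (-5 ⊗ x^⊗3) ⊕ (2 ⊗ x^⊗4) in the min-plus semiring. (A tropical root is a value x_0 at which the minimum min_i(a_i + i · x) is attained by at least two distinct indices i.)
Roots: {-7, -1, 1, 2}

Each tropical root is a break point of the lower envelope of the lines y = a_i + i · x (there are 5 lines, with slopes 0, 1, ..., 4). Only the lines that attain the minimum somewhere contribute to roots; other lines are dominated. Here the surviving (envelope) indices are i = 4, i = 3, i = 2, i = 1, i = 0.
Intersections between consecutive envelope lines give the roots: for adjacent envelope indices i < j the intersection is x = (a_i − a_j) / (j − i). Reading off the sorted break points: {-7, -1, 1, 2}.
Verification: at each break x_0, at least two indices attain the minimum of min_i(a_i + i · x_0).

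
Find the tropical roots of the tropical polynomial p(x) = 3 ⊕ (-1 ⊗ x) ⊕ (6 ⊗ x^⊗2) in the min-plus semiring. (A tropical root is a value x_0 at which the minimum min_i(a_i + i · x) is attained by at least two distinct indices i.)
Roots: {-7, 4}

Each tropical root is a break point of the lower envelope of the lines y = a_i + i · x (there are 3 lines, with slopes 0, 1, ..., 2). Only the lines that attain the minimum somewhere contribute to roots; other lines are dominated. Here the surviving (envelope) indices are i = 2, i = 1, i = 0.
Intersections between consecutive envelope lines give the roots: for adjacent envelope indices i < j the intersection is x = (a_i − a_j) / (j − i). Reading off the sorted break points: {-7, 4}.
Verification: at each break x_0, at least two indices attain the minimum of min_i(a_i + i · x_0).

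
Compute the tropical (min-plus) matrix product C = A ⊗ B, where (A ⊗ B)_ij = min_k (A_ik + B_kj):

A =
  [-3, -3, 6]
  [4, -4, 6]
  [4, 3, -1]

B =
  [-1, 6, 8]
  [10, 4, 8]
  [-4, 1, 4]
A ⊗ B =
  [-4, 1, 5]
  [2, 0, 4]
  [-5, 0, 3]

Apply the min-plus product entry-by-entry:
  C[0][0] = min over k of (A[0][0] + B[0][0] = -3 + -1 = -4, A[0][1] + B[1][0] = -3 + 10 = 7, A[0][2] + B[2][0] = 6 + -4 = 2) = -4 (attained at k = 0)
  C[0][1] = min over k of (A[0][0] + B[0][1] = -3 + 6 = 3, A[0][1] + B[1][1] = -3 + 4 = 1, A[0][2] + B[2][1] = 6 + 1 = 7) = 1 (attained at k = 1)
  C[0][2] = min over k of (A[0][0] + B[0][2] = -3 + 8 = 5, A[0][1] + B[1][2] = -3 + 8 = 5, A[0][2] + B[2][2] = 6 + 4 = 10) = 5 (attained at k = 0)
  C[1][0] = min over k of (A[1][0] + B[0][0] = 4 + -1 = 3, A[1][1] + B[1][0] = -4 + 10 = 6, A[1][2] + B[2][0] = 6 + -4 = 2) = 2 (attained at k = 2)
  C[1][1] = min over k of (A[1][0] + B[0][1] = 4 + 6 = 10, A[1][1] + B[1][1] = -4 + 4 = 0, A[1][2] + B[2][1] = 6 + 1 = 7) = 0 (attained at k = 1)
  C[1][2] = min over k of (A[1][0] + B[0][2] = 4 + 8 = 12, A[1][1] + B[1][2] = -4 + 8 = 4, A[1][2] + B[2][2] = 6 + 4 = 10) = 4 (attained at k = 1)
  C[2][0] = min over k of (A[2][0] + B[0][0] = 4 + -1 = 3, A[2][1] + B[1][0] = 3 + 10 = 13, A[2][2] + B[2][0] = -1 + -4 = -5) = -5 (attained at k = 2)
  C[2][1] = min over k of (A[2][0] + B[0][1] = 4 + 6 = 10, A[2][1] + B[1][1] = 3 + 4 = 7, A[2][2] + B[2][1] = -1 + 1 = 0) = 0 (attained at k = 2)
  C[2][2] = min over k of (A[2][0] + B[0][2] = 4 + 8 = 12, A[2][1] + B[1][2] = 3 + 8 = 11, A[2][2] + B[2][2] = -1 + 4 = 3) = 3 (attained at k = 2)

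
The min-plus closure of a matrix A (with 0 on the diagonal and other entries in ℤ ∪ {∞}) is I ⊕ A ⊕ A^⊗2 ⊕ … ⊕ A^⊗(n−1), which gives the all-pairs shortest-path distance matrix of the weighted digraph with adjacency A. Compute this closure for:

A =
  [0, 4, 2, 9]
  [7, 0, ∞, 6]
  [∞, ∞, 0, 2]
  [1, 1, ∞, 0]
Closure =
  [0, 4, 2, 4]
  [7, 0, 9, 6]
  [3, 3, 0, 2]
  [1, 1, 3, 0]

This is the Floyd-Warshall all-pairs shortest-path computation. For each intermediate vertex k = 0, 1, …, 3, update dist[i][j] ← min(dist[i][j], dist[i][k] + dist[k][j]). The final matrix gives, for each (i, j), the minimum total weight of any directed path from i to j (possibly empty when i = j).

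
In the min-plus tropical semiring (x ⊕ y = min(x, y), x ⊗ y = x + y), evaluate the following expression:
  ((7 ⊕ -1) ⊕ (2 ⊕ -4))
((7 ⊕ -1) ⊕ (2 ⊕ -4)) = -4

Expand innermost to outermost. Recall ⊕ takes the minimum of its arguments and ⊗ takes their sum. Working out the expression ((7 ⊕ -1) ⊕ (2 ⊕ -4)) gives -4.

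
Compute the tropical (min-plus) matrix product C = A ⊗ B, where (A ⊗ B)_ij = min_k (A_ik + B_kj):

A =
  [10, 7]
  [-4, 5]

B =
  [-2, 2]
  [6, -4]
A ⊗ B =
  [8, 3]
  [-6, -2]

Apply the min-plus product entry-by-entry:
  C[0][0] = min over k of (A[0][0] + B[0][0] = 10 + -2 = 8, A[0][1] + B[1][0] = 7 + 6 = 13) = 8 (attained at k = 0)
  C[0][1] = min over k of (A[0][0] + B[0][1] = 10 + 2 = 12, A[0][1] + B[1][1] = 7 + -4 = 3) = 3 (attained at k = 1)
  C[1][0] = min over k of (A[1][0] + B[0][0] = -4 + -2 = -6, A[1][1] + B[1][0] = 5 + 6 = 11) = -6 (attained at k = 0)
  C[1][1] = min over k of (A[1][0] + B[0][1] = -4 + 2 = -2, A[1][1] + B[1][1] = 5 + -4 = 1) = -2 (attained at k = 0)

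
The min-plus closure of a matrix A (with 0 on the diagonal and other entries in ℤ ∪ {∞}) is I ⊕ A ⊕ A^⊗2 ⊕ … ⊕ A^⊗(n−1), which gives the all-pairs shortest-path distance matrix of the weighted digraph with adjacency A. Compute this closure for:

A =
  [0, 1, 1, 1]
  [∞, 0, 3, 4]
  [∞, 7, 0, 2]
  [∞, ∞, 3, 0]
Closure =
  [0, 1, 1, 1]
  [∞, 0, 3, 4]
  [∞, 7, 0, 2]
  [∞, 10, 3, 0]

This is the Floyd-Warshall all-pairs shortest-path computation. For each intermediate vertex k = 0, 1, …, 3, update dist[i][j] ← min(dist[i][j], dist[i][k] + dist[k][j]). The final matrix gives, for each (i, j), the minimum total weight of any directed path from i to j (possibly empty when i = j).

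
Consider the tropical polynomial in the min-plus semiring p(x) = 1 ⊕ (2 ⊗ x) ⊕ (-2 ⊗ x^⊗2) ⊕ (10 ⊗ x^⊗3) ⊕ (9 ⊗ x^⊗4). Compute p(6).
p(6) = 1

A tropical monomial a ⊗ x^⊗i evaluates to a + i · x. Evaluating each term at x = 6:
  Term 0 contributes 1 + 0 · 6 = 1
  Term 1 contributes 2 + 1 · 6 = 8
  Term 2 contributes -2 + 2 · 6 = 10
  Term 3 contributes 10 + 3 · 6 = 28
  Term 4 contributes 9 + 4 · 6 = 33
p(6) = ⊕ of these = min[1, 8, 10, 28, 33] = 1.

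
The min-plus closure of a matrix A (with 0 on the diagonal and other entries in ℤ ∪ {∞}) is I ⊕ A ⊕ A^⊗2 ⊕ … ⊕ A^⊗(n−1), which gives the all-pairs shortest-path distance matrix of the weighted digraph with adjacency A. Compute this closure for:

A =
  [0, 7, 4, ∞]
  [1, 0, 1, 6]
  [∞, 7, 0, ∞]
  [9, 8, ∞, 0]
Closure =
  [0, 7, 4, 13]
  [1, 0, 1, 6]
  [8, 7, 0, 13]
  [9, 8, 9, 0]

This is the Floyd-Warshall all-pairs shortest-path computation. For each intermediate vertex k = 0, 1, …, 3, update dist[i][j] ← min(dist[i][j], dist[i][k] + dist[k][j]). The final matrix gives, for each (i, j), the minimum total weight of any directed path from i to j (possibly empty when i = j).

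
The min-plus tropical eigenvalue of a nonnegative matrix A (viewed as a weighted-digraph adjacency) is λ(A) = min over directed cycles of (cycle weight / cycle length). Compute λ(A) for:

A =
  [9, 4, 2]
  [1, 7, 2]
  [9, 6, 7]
λ(A) = 5/2

Enumerate directed cycles and compute their means (weight / length). Sample:
  cycle 0 → 0: weight = 9, length = 1, mean = 9/1 ≈ 9.000
  cycle 1 → 1: weight = 7, length = 1, mean = 7/1 ≈ 7.000
  cycle 2 → 2: weight = 7, length = 1, mean = 7/1 ≈ 7.000
  cycle 0 → 1 → 0: weight = 5, length = 2, mean = 5/2 ≈ 2.500
  cycle 0 → 2 → 0: weight = 11, length = 2, mean = 11/2 ≈ 5.500
  cycle 1 → 0 → 1: weight = 5, length = 2, mean = 5/2 ≈ 2.500
Minimum mean = 2.500, attained e.g. along the cycle 0 → 1 → 0 with weight 5 and length 2. So λ(A) = 5/2 = 5/2.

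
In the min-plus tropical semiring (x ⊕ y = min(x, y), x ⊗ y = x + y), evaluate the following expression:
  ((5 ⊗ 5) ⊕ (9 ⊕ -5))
((5 ⊗ 5) ⊕ (9 ⊕ -5)) = -5

Expand innermost to outermost. Recall ⊕ takes the minimum of its arguments and ⊗ takes their sum. Working out the expression ((5 ⊗ 5) ⊕ (9 ⊕ -5)) gives -5.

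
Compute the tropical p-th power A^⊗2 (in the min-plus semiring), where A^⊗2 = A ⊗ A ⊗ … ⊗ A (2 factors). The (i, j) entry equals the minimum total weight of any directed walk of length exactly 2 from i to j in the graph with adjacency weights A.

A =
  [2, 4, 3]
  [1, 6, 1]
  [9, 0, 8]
A^⊗2 =
  [4, 3, 5]
  [3, 1, 4]
  [1, 6, 1]

Each entry (A^⊗2)_ij equals the minimum over all length-2 walks i = v_0 → v_1 → … → v_2 = j of Σ_t A[v_t][v_{t+1}]. For example, for (i, j) = (0, 2) we minimise over 3 possible intermediate vertex sequences; the minimum is 5, attained along the walk 0 → 0 → 2.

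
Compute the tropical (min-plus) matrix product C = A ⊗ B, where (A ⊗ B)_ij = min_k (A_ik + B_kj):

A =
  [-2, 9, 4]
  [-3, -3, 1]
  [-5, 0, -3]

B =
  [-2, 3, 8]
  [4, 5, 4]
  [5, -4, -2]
A ⊗ B =
  [-4, 0, 2]
  [-5, -3, -1]
  [-7, -7, -5]

Apply the min-plus product entry-by-entry:
  C[0][0] = min over k of (A[0][0] + B[0][0] = -2 + -2 = -4, A[0][1] + B[1][0] = 9 + 4 = 13, A[0][2] + B[2][0] = 4 + 5 = 9) = -4 (attained at k = 0)
  C[0][1] = min over k of (A[0][0] + B[0][1] = -2 + 3 = 1, A[0][1] + B[1][1] = 9 + 5 = 14, A[0][2] + B[2][1] = 4 + -4 = 0) = 0 (attained at k = 2)
  C[0][2] = min over k of (A[0][0] + B[0][2] = -2 + 8 = 6, A[0][1] + B[1][2] = 9 + 4 = 13, A[0][2] + B[2][2] = 4 + -2 = 2) = 2 (attained at k = 2)
  C[1][0] = min over k of (A[1][0] + B[0][0] = -3 + -2 = -5, A[1][1] + B[1][0] = -3 + 4 = 1, A[1][2] + B[2][0] = 1 + 5 = 6) = -5 (attained at k = 0)
  C[1][1] = min over k of (A[1][0] + B[0][1] = -3 + 3 = 0, A[1][1] + B[1][1] = -3 + 5 = 2, A[1][2] + B[2][1] = 1 + -4 = -3) = -3 (attained at k = 2)
  C[1][2] = min over k of (A[1][0] + B[0][2] = -3 + 8 = 5, A[1][1] + B[1][2] = -3 + 4 = 1, A[1][2] + B[2][2] = 1 + -2 = -1) = -1 (attained at k = 2)
  C[2][0] = min over k of (A[2][0] + B[0][0] = -5 + -2 = -7, A[2][1] + B[1][0] = 0 + 4 = 4, A[2][2] + B[2][0] = -3 + 5 = 2) = -7 (attained at k = 0)
  C[2][1] = min over k of (A[2][0] + B[0][1] = -5 + 3 = -2, A[2][1] + B[1][1] = 0 + 5 = 5, A[2][2] + B[2][1] = -3 + -4 = -7) = -7 (attained at k = 2)
  C[2][2] = min over k of (A[2][0] + B[0][2] = -5 + 8 = 3, A[2][1] + B[1][2] = 0 + 4 = 4, A[2][2] + B[2][2] = -3 + -2 = -5) = -5 (attained at k = 2)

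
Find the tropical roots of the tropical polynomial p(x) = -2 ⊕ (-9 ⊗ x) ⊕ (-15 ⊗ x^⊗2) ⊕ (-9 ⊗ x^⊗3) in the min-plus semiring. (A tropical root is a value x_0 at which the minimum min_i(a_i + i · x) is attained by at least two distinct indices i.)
Roots: {-6, 6, 7}

Each tropical root is a break point of the lower envelope of the lines y = a_i + i · x (there are 4 lines, with slopes 0, 1, ..., 3). Only the lines that attain the minimum somewhere contribute to roots; other lines are dominated. Here the surviving (envelope) indices are i = 3, i = 2, i = 1, i = 0.
Intersections between consecutive envelope lines give the roots: for adjacent envelope indices i < j the intersection is x = (a_i − a_j) / (j − i). Reading off the sorted break points: {-6, 6, 7}.
Verification: at each break x_0, at least two indices attain the minimum of min_i(a_i + i · x_0).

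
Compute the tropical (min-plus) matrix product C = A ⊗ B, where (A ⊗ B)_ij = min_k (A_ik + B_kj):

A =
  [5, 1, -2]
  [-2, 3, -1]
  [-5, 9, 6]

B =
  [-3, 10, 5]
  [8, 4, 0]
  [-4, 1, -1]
A ⊗ B =
  [-6, -1, -3]
  [-5, 0, -2]
  [-8, 5, 0]

Apply the min-plus product entry-by-entry:
  C[0][0] = min over k of (A[0][0] + B[0][0] = 5 + -3 = 2, A[0][1] + B[1][0] = 1 + 8 = 9, A[0][2] + B[2][0] = -2 + -4 = -6) = -6 (attained at k = 2)
  C[0][1] = min over k of (A[0][0] + B[0][1] = 5 + 10 = 15, A[0][1] + B[1][1] = 1 + 4 = 5, A[0][2] + B[2][1] = -2 + 1 = -1) = -1 (attained at k = 2)
  C[0][2] = min over k of (A[0][0] + B[0][2] = 5 + 5 = 10, A[0][1] + B[1][2] = 1 + 0 = 1, A[0][2] + B[2][2] = -2 + -1 = -3) = -3 (attained at k = 2)
  C[1][0] = min over k of (A[1][0] + B[0][0] = -2 + -3 = -5, A[1][1] + B[1][0] = 3 + 8 = 11, A[1][2] + B[2][0] = -1 + -4 = -5) = -5 (attained at k = 0)
  C[1][1] = min over k of (A[1][0] + B[0][1] = -2 + 10 = 8, A[1][1] + B[1][1] = 3 + 4 = 7, A[1][2] + B[2][1] = -1 + 1 = 0) = 0 (attained at k = 2)
  C[1][2] = min over k of (A[1][0] + B[0][2] = -2 + 5 = 3, A[1][1] + B[1][2] = 3 + 0 = 3, A[1][2] + B[2][2] = -1 + -1 = -2) = -2 (attained at k = 2)
  C[2][0] = min over k of (A[2][0] + B[0][0] = -5 + -3 = -8, A[2][1] + B[1][0] = 9 + 8 = 17, A[2][2] + B[2][0] = 6 + -4 = 2) = -8 (attained at k = 0)
  C[2][1] = min over k of (A[2][0] + B[0][1] = -5 + 10 = 5, A[2][1] + B[1][1] = 9 + 4 = 13, A[2][2] + B[2][1] = 6 + 1 = 7) = 5 (attained at k = 0)
  C[2][2] = min over k of (A[2][0] + B[0][2] = -5 + 5 = 0, A[2][1] + B[1][2] = 9 + 0 = 9, A[2][2] + B[2][2] = 6 + -1 = 5) = 0 (attained at k = 0)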